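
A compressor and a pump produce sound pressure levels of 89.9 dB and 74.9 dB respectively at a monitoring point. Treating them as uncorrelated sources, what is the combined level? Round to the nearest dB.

Incoherent sources combine by intensity addition: L_total = 10·log₁₀(Σ 10^(L_i/10)).
Σ 10^(L/10) = 10^(89.9/10) + 10^(74.9/10) = 1.008e+09.
L_total = 10·log₁₀(1.008e+09) = 90.04 dB.

90 dB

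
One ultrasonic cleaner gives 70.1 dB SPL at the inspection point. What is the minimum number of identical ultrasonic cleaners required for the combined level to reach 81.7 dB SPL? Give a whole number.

Need L₁ + 10·log₁₀ N ≥ 81.7, i.e. log₁₀ N ≥ 1.16.
N ≥ 10^(11.6/10) = 14.454, so N = 15.

15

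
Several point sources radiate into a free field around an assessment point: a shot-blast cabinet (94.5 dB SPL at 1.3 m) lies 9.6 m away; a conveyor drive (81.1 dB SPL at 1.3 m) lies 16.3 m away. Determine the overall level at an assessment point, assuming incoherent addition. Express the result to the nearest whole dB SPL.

77 dB SPL

Propagate each source to the receiver with L = L_ref − 20·log₁₀(r/r_ref), then add intensities.
shot-blast cabinet: 94.5 − 20·log₁₀(9.6/1.3) = 94.5 − 17.37 = 77.13 dB SPL.
conveyor drive: 81.1 − 20·log₁₀(16.3/1.3) = 81.1 − 21.96 = 59.14 dB SPL.
Σ 10^(L/10) = 5.250e+07 → L_total = 10·log₁₀(5.250e+07) = 77.20 dB SPL.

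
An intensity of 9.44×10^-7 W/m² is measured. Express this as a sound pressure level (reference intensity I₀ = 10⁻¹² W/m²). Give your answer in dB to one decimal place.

59.7 dB

L = 10·log₁₀(I/I₀) = 10·log₁₀(9.44×10^-7/10⁻¹²) = 10·log₁₀(9.44×10^5).
L = 10·(0.9750 + 5) = 59.75 dB.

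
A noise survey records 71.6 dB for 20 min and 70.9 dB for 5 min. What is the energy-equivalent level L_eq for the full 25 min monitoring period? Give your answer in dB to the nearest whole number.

The energy average is taken in the linear domain: L_eq = 10·log₁₀[(Σ tᵢ·10^(Lᵢ/10))/T], T = 25 min.
Σ tᵢ·10^(Lᵢ/10) = 20·10^(71.6/10) + 5·10^(70.9/10) = 3.506e+08.
L_eq = 10·log₁₀(3.506e+08/25) = 71.47 dB.

71 dB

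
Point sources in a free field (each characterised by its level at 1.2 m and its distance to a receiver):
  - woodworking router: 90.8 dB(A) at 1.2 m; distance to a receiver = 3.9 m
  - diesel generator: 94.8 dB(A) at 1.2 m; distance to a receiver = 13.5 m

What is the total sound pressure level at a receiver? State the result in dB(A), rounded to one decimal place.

Propagate each source to the receiver with L = L_ref − 20·log₁₀(r/r_ref), then add intensities.
woodworking router: 90.8 − 20·log₁₀(3.9/1.2) = 90.8 − 10.24 = 80.56 dB(A).
diesel generator: 94.8 − 20·log₁₀(13.5/1.2) = 94.8 − 21.02 = 73.78 dB(A).
Σ 10^(L/10) = 1.377e+08 → L_total = 10·log₁₀(1.377e+08) = 81.39 dB(A).

81.4 dB(A)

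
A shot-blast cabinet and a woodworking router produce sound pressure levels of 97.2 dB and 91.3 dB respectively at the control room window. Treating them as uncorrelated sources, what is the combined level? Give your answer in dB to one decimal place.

98.2 dB

For uncorrelated sources the intensities add, so convert each level to linear form, sum, and take 10·log₁₀ of the total.
Σ 10^(L/10) = 10^(97.2/10) + 10^(91.3/10) = 6.597e+09.
L_total = 10·log₁₀(6.597e+09) = 98.19 dB.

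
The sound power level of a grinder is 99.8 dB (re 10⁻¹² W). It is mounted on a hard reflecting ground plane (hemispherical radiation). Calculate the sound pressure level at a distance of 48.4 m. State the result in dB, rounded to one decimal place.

Free-field hemispherical radiation: L_p = L_w − 10·log₁₀(2π·r²), r = 48.4 m.
2π·r² = 1.472e+04 m², 10·log₁₀ of that is 41.679 dB.
L_p = 99.8 − 41.679 = 58.12 dB.

58.1 dB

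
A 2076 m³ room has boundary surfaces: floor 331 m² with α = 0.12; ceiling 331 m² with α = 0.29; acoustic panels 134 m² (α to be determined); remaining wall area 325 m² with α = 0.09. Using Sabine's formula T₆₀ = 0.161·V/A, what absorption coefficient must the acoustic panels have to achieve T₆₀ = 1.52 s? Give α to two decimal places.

Required total absorption A = 0.161·2076/1.52 = 219.89 m².
Absorption from the other surfaces = 331·0.12 + 331·0.29 + 325·0.09 = 164.96 m², so the acoustic panels must supply 54.93 m² over 134 m².
α = 54.93/134 = 0.410.

0.41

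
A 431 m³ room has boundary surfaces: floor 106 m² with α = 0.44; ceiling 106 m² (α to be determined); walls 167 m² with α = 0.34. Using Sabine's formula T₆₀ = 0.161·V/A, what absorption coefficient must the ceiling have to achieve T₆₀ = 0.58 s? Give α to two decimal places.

Required total absorption A = 0.161·431/0.58 = 119.64 m².
Absorption from the other surfaces = 106·0.44 + 167·0.34 = 103.42 m², so the ceiling must supply 16.22 m² over 106 m².
α = 16.22/106 = 0.153.

0.15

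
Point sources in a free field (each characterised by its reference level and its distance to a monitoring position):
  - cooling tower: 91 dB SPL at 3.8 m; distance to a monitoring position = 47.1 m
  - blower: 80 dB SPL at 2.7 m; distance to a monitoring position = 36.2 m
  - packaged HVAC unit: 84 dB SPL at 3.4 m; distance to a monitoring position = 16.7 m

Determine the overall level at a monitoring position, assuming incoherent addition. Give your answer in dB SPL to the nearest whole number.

First find each source's level at the receiver (point-source: −20·log₁₀(r/r_ref)), then combine on an intensity basis.
cooling tower: 91 − 20·log₁₀(47.1/3.8) = 91 − 21.86 = 69.14 dB SPL.
blower: 80 − 20·log₁₀(36.2/2.7) = 80 − 22.55 = 57.45 dB SPL.
packaged HVAC unit: 84 − 20·log₁₀(16.7/3.4) = 84 − 13.82 = 70.18 dB SPL.
Σ 10^(L/10) = 1.916e+07 → L_total = 10·log₁₀(1.916e+07) = 72.82 dB SPL.

73 dB SPL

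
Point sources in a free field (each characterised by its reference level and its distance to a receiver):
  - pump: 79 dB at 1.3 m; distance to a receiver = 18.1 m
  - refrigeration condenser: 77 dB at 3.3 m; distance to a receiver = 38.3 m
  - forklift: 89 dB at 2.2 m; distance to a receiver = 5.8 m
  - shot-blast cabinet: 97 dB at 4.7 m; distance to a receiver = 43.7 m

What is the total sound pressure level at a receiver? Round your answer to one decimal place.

First find each source's level at the receiver (point-source: −20·log₁₀(r/r_ref)), then combine on an intensity basis.
pump: 79 − 20·log₁₀(18.1/1.3) = 79 − 22.87 = 56.13 dB.
refrigeration condenser: 77 − 20·log₁₀(38.3/3.3) = 77 − 21.29 = 55.71 dB.
forklift: 89 − 20·log₁₀(5.8/2.2) = 89 − 8.42 = 80.58 dB.
shot-blast cabinet: 97 − 20·log₁₀(43.7/4.7) = 97 − 19.37 = 77.63 dB.
Σ 10^(L/10) = 1.730e+08 → L_total = 10·log₁₀(1.730e+08) = 82.38 dB.

82.4 dB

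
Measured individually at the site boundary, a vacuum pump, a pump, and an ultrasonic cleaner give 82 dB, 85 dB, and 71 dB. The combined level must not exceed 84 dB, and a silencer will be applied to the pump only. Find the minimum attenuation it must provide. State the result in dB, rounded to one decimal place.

Fixed contribution from the other sources: Σ 10^(L/10) = 10^(82/10) + 10^(71/10) = 1.711e+08 (82.33 dB).
To meet 84 dB overall, the treated pump may contribute at most 10^(84/10) − 1.711e+08 = 8.011e+07, i.e. 79.04 dB.
So the pump must be reduced from 85 to 79.04 dB: IL = 5.96 dB.

6.0 dB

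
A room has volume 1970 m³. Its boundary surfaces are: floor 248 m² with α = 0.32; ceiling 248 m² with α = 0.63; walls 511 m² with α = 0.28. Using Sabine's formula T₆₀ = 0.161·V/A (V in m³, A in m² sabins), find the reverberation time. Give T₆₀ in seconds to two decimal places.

0.84 s

Total absorption A = 248·0.32 + 248·0.63 + 511·0.28 = 378.68 m² sabins.
T₆₀ = 0.161·V/A = 0.161·1970/378.68 = 0.838 s.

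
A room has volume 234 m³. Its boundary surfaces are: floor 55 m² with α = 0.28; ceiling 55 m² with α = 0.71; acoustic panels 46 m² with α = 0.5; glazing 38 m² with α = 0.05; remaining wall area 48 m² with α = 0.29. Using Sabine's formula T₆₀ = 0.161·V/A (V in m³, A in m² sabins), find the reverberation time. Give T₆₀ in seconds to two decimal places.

0.40 s

Summing Sᵢαᵢ: 55·0.28 + 55·0.71 + 46·0.5 + 38·0.05 + 48·0.29 = 93.27 m².
T₆₀ = 0.161·V/A = 0.161·234/93.27 = 0.404 s.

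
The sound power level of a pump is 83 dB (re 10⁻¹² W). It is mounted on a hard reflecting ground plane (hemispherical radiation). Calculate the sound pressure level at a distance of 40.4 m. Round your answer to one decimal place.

L_p = L_w − 10·log₁₀(2π·r²) with r = 40.4 m.
2π·r² = 1.026e+04 m², 10·log₁₀ of that is 40.109 dB.
L_p = 83 − 40.109 = 42.89 dB.

42.9 dB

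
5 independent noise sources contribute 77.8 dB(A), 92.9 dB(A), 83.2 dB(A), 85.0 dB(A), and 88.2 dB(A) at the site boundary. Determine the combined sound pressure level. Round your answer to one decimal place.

Incoherent sources combine by intensity addition: L_total = 10·log₁₀(Σ 10^(L_i/10)).
Σ 10^(L/10) = 10^(77.8/10) + 10^(92.9/10) + 10^(83.2/10) + 10^(85.0/10) + 10^(88.2/10) = 3.196e+09.
L_total = 10·log₁₀(3.196e+09) = 95.05 dB(A).

95.0 dB(A)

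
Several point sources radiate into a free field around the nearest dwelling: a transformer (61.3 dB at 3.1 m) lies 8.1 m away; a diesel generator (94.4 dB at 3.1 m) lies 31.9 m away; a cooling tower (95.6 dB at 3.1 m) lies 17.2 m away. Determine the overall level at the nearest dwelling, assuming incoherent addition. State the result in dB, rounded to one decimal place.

First find each source's level at the receiver (point-source: −20·log₁₀(r/r_ref)), then combine on an intensity basis.
transformer: 61.3 − 20·log₁₀(8.1/3.1) = 61.3 − 8.34 = 52.96 dB.
diesel generator: 94.4 − 20·log₁₀(31.9/3.1) = 94.4 − 20.25 = 74.15 dB.
cooling tower: 95.6 − 20·log₁₀(17.2/3.1) = 95.6 − 14.88 = 80.72 dB.
Σ 10^(L/10) = 1.441e+08 → L_total = 10·log₁₀(1.441e+08) = 81.59 dB.

81.6 dB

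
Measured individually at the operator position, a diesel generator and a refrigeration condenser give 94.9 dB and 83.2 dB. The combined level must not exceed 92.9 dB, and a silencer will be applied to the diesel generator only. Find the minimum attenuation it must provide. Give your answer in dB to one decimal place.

Everything except the diesel generator sums to 10^(83.2/10) = 2.089e+08 in linear terms, 83.20 dB.
The limit corresponds to 10^(92.9/10) = 1.950e+09; subtracting the fixed part leaves 1.741e+09 for the diesel generator, i.e. 92.41 dB.
Required insertion loss = 94.9 − 92.41 = 2.49 dB.

2.5 dB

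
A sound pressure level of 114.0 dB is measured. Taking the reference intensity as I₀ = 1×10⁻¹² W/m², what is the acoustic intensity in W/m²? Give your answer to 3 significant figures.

I = I₀·10^(L/10) = 10⁻¹² × 10^(114.0/10) = 10^(-0.600).

0.251 W/m²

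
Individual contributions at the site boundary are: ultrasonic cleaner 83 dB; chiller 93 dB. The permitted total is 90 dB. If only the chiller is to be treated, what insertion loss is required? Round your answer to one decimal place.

Fixed contribution from the other source: Σ 10^(L/10) = 10^(83/10) = 1.995e+08 (83.00 dB).
To meet 90 dB overall, the treated chiller may contribute at most 10^(90/10) − 1.995e+08 = 8.005e+08, i.e. 89.03 dB.
Required insertion loss = 93 − 89.03 = 3.97 dB.

4.0 dB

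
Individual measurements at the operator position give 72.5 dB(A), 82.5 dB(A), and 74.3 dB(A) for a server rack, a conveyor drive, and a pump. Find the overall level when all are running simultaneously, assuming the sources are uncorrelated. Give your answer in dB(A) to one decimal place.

83.5 dB(A)

For uncorrelated sources the intensities add, so convert each level to linear form, sum, and take 10·log₁₀ of the total.
Σ 10^(L/10) = 10^(72.5/10) + 10^(82.5/10) + 10^(74.3/10) = 2.225e+08.
L_total = 10·log₁₀(2.225e+08) = 83.47 dB(A).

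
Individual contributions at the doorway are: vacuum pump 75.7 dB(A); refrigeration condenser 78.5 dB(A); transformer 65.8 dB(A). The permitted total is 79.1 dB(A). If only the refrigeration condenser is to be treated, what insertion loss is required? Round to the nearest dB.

2 dB

The untreated sources together contribute 10^(75.7/10) + 10^(65.8/10) = 4.096e+07, i.e. 76.12 dB(A).
To meet 79.1 dB(A) overall, the treated refrigeration condenser may contribute at most 10^(79.1/10) − 4.096e+07 = 4.033e+07, i.e. 76.06 dB(A).
Required insertion loss = 78.5 − 76.06 = 2.44 dB.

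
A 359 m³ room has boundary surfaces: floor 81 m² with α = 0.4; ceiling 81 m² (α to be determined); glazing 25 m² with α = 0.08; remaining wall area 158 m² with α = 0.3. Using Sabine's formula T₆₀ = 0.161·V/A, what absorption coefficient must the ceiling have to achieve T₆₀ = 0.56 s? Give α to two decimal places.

A = 0.161·V/T₆₀ = 0.161·359/0.56 = 103.21 m² sabins.
Absorption from the other surfaces = 81·0.4 + 25·0.08 + 158·0.3 = 81.80 m², so the ceiling must supply 21.41 m² over 81 m².
α = 21.41/81 = 0.264.

0.26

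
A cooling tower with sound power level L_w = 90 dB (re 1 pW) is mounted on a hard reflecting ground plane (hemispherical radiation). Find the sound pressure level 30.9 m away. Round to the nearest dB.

L_p = L_w − 10·log₁₀(2π·r²) with r = 30.9 m.
2π·r² = 5999 m², 10·log₁₀ of that is 37.781 dB.
L_p = 90 − 37.781 = 52.22 dB.

52 dB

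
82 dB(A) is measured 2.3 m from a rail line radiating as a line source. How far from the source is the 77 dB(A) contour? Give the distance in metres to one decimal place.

The 5.0 dB drop corresponds to a distance ratio of 10^(5.0/10) for a line source.
r₂ = 2.3·10^((82−77)/10) = 2.3·10^(5.0/10) = 7.27 m.

7.3 m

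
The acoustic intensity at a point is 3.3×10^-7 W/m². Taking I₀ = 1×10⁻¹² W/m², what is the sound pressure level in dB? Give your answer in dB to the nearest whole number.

I/I₀ = 3.3×10^-7/10⁻¹² = 3.3×10^5, and L = 10·log₁₀(I/I₀).
L = 10·(0.5185 + 5) = 55.19 dB.

55 dB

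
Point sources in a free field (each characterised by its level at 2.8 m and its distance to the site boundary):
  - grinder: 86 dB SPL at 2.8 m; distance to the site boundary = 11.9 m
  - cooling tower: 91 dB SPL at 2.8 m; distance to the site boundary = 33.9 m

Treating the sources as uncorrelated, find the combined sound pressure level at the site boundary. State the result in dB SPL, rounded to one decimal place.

Apply inverse-square spreading to bring every level to the receiver, then sum 10^(L/10).
grinder: 86 − 20·log₁₀(11.9/2.8) = 86 − 12.57 = 73.43 dB SPL.
cooling tower: 91 − 20·log₁₀(33.9/2.8) = 91 − 21.66 = 69.34 dB SPL.
Σ 10^(L/10) = 3.063e+07 → L_total = 10·log₁₀(3.063e+07) = 74.86 dB SPL.

74.9 dB SPL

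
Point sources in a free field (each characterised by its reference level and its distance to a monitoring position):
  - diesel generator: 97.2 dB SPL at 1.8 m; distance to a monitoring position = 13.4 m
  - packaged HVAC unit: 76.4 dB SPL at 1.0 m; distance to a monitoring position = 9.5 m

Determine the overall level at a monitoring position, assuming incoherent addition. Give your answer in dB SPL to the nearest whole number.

Apply inverse-square spreading to bring every level to the receiver, then sum 10^(L/10).
diesel generator: 97.2 − 20·log₁₀(13.4/1.8) = 97.2 − 17.44 = 79.76 dB SPL.
packaged HVAC unit: 76.4 − 20·log₁₀(9.5/1.0) = 76.4 − 19.55 = 56.85 dB SPL.
Σ 10^(L/10) = 9.518e+07 → L_total = 10·log₁₀(9.518e+07) = 79.79 dB SPL.

80 dB SPL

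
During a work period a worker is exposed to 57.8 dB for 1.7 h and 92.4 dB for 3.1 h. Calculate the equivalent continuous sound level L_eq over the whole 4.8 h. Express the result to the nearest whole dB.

91 dB

The energy average is taken in the linear domain: L_eq = 10·log₁₀[(Σ tᵢ·10^(Lᵢ/10))/T], T = 4.8 h.
Σ tᵢ·10^(Lᵢ/10) = 1.7·10^(57.8/10) + 3.1·10^(92.4/10) = 5.388e+09.
L_eq = 10·log₁₀(5.388e+09/4.8) = 90.50 dB.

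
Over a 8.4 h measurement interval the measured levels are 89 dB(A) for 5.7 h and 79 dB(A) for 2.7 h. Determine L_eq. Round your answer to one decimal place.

Weight each interval's intensity by its duration and average over T = 8.4 h:
Σ tᵢ·10^(Lᵢ/10) = 5.7·10^(89/10) + 2.7·10^(79/10) = 4.742e+09.
L_eq = 10·log₁₀(4.742e+09/8.4) = 87.52 dB(A).

87.5 dB(A)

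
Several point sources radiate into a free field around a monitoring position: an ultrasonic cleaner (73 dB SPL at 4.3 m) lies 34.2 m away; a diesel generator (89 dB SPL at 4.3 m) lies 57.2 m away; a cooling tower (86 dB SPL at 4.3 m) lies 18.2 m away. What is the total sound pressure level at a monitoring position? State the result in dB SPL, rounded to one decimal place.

Propagate each source to the receiver with L = L_ref − 20·log₁₀(r/r_ref), then add intensities.
ultrasonic cleaner: 73 − 20·log₁₀(34.2/4.3) = 73 − 18.01 = 54.99 dB SPL.
diesel generator: 89 − 20·log₁₀(57.2/4.3) = 89 − 22.48 = 66.52 dB SPL.
cooling tower: 86 − 20·log₁₀(18.2/4.3) = 86 − 12.53 = 73.47 dB SPL.
Σ 10^(L/10) = 2.703e+07 → L_total = 10·log₁₀(2.703e+07) = 74.32 dB SPL.

74.3 dB SPL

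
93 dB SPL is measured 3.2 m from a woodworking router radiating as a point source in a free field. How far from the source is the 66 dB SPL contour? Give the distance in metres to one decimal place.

71.6 m

Point-source spreading drops the level by 20·log₁₀(r₂/r₁); inverting, r₂/r₁ = 10^(ΔL/20).
r₂ = 3.2·10^((93−66)/20) = 3.2·10^(27.0/20) = 71.64 m.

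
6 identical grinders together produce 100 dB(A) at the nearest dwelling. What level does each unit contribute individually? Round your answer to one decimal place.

6 equal contributions raise the level by 10·log₁₀ 6 = 7.782 dB, so each unit alone gives 100 − 7.782.

92.2 dB(A)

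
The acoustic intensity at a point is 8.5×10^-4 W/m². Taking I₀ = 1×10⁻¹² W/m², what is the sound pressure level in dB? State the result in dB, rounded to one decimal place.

I/I₀ = 8.5×10^-4/10⁻¹² = 8.5×10^8, and L = 10·log₁₀(I/I₀).
L = 10·(0.9294 + 8) = 89.29 dB.

89.3 dB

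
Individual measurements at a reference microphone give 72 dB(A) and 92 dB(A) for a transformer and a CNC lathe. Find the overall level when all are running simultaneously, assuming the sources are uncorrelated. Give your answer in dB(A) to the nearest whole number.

Incoherent sources combine by intensity addition: L_total = 10·log₁₀(Σ 10^(L_i/10)).
Σ 10^(L/10) = 10^(72/10) + 10^(92/10) = 1.601e+09.
L_total = 10·log₁₀(1.601e+09) = 92.04 dB(A).

92 dB(A)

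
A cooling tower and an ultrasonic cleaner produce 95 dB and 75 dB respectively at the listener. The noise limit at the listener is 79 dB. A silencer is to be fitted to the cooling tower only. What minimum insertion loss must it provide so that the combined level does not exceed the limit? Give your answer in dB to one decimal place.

18.2 dB

Everything except the cooling tower sums to 10^(75/10) = 3.162e+07 in linear terms, 75.00 dB.
The limit corresponds to 10^(79/10) = 7.943e+07; subtracting the fixed part leaves 4.781e+07 for the cooling tower, i.e. 76.80 dB.
So the cooling tower must be reduced from 95 to 76.80 dB: IL = 18.20 dB.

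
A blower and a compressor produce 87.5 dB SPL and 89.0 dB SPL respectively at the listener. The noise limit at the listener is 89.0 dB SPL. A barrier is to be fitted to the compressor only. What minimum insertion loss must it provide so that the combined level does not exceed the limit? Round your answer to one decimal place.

The untreated sources together contribute 10^(87.5/10) = 5.623e+08, i.e. 87.50 dB SPL.
To meet 89.0 dB SPL overall, the treated compressor may contribute at most 10^(89.0/10) − 5.623e+08 = 2.320e+08, i.e. 83.65 dB SPL.
Required insertion loss = 89.0 − 83.65 = 5.35 dB.

5.3 dB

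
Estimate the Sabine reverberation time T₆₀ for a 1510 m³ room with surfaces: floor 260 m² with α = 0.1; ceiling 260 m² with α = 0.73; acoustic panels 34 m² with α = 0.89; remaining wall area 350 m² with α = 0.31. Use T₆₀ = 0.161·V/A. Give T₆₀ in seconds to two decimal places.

0.69 s

A = Σ Sᵢαᵢ = 260·0.1 + 260·0.73 + 34·0.89 + 350·0.31 = 354.56 m².
T₆₀ = 0.161·V/A = 0.161·1510/354.56 = 0.686 s.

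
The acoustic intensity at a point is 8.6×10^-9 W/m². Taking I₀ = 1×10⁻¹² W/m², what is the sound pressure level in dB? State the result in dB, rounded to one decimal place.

39.3 dB

Dividing by I₀ shifts the exponent by 12: I/I₀ = 8.6×10^3.
L = 10·(0.9345 + 3) = 39.34 dB.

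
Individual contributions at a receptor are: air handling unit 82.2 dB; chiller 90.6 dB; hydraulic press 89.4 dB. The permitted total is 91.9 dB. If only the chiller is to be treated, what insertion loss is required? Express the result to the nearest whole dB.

The untreated sources together contribute 10^(82.2/10) + 10^(89.4/10) = 1.037e+09, i.e. 90.16 dB.
The limit corresponds to 10^(91.9/10) = 1.549e+09; subtracting the fixed part leaves 5.119e+08 for the chiller, i.e. 87.09 dB.
Required insertion loss = 90.6 − 87.09 = 3.51 dB.

4 dB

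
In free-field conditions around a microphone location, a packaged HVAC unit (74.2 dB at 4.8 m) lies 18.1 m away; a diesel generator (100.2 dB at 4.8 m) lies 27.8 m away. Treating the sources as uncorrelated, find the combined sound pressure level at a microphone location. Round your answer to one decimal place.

First find each source's level at the receiver (point-source: −20·log₁₀(r/r_ref)), then combine on an intensity basis.
packaged HVAC unit: 74.2 − 20·log₁₀(18.1/4.8) = 74.2 − 11.53 = 62.67 dB.
diesel generator: 100.2 − 20·log₁₀(27.8/4.8) = 100.2 − 15.26 = 84.94 dB.
Σ 10^(L/10) = 3.140e+08 → L_total = 10·log₁₀(3.140e+08) = 84.97 dB.

85.0 dB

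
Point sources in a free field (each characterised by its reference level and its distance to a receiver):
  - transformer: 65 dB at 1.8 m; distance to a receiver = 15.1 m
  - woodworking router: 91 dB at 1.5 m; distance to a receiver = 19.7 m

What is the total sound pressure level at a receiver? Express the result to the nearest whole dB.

69 dB

First find each source's level at the receiver (point-source: −20·log₁₀(r/r_ref)), then combine on an intensity basis.
transformer: 65 − 20·log₁₀(15.1/1.8) = 65 − 18.47 = 46.53 dB.
woodworking router: 91 − 20·log₁₀(19.7/1.5) = 91 − 22.37 = 68.63 dB.
Σ 10^(L/10) = 7.344e+06 → L_total = 10·log₁₀(7.344e+06) = 68.66 dB.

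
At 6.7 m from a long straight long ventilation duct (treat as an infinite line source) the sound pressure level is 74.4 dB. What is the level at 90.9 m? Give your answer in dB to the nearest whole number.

For a line source, L₂ = L₁ − 10·log₁₀(r₂/r₁).
L₂ = 74.4 − 10·log₁₀(90.9/6.7) = 74.4 − 11.325 = 63.08 dB.

63 dB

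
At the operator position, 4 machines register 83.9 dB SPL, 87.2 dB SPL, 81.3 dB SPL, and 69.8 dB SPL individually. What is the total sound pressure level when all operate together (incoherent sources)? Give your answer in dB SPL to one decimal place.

Incoherent sources combine by intensity addition: L_total = 10·log₁₀(Σ 10^(L_i/10)).
Σ 10^(L/10) = 10^(83.9/10) + 10^(87.2/10) + 10^(81.3/10) + 10^(69.8/10) = 9.147e+08.
L_total = 10·log₁₀(9.147e+08) = 89.61 dB SPL.

89.6 dB SPL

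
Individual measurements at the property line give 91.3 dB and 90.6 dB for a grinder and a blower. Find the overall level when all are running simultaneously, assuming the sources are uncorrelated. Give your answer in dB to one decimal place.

For uncorrelated sources the intensities add, so convert each level to linear form, sum, and take 10·log₁₀ of the total.
Σ 10^(L/10) = 10^(91.3/10) + 10^(90.6/10) = 2.497e+09.
L_total = 10·log₁₀(2.497e+09) = 93.97 dB.

94.0 dB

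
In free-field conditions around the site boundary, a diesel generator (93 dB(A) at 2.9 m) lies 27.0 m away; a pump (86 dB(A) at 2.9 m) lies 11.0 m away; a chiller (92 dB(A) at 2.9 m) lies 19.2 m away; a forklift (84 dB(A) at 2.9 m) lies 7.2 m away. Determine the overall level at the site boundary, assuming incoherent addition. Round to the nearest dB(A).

Propagate each source to the receiver with L = L_ref − 20·log₁₀(r/r_ref), then add intensities.
diesel generator: 93 − 20·log₁₀(27.0/2.9) = 93 − 19.38 = 73.62 dB(A).
pump: 86 − 20·log₁₀(11.0/2.9) = 86 − 11.58 = 74.42 dB(A).
chiller: 92 − 20·log₁₀(19.2/2.9) = 92 − 16.42 = 75.58 dB(A).
forklift: 84 − 20·log₁₀(7.2/2.9) = 84 − 7.90 = 76.10 dB(A).
Σ 10^(L/10) = 1.276e+08 → L_total = 10·log₁₀(1.276e+08) = 81.06 dB(A).

81 dB(A)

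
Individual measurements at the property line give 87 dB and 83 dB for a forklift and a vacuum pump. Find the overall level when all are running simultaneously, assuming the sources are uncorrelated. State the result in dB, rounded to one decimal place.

88.5 dB

Incoherent sources combine by intensity addition: L_total = 10·log₁₀(Σ 10^(L_i/10)).
Σ 10^(L/10) = 10^(87/10) + 10^(83/10) = 7.007e+08.
L_total = 10·log₁₀(7.007e+08) = 88.46 dB.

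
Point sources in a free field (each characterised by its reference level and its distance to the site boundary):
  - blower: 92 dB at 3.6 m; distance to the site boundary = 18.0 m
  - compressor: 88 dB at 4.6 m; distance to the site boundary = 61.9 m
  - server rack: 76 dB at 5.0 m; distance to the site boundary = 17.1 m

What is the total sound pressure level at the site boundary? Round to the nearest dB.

78 dB

Propagate each source to the receiver with L = L_ref − 20·log₁₀(r/r_ref), then add intensities.
blower: 92 − 20·log₁₀(18.0/3.6) = 92 − 13.98 = 78.02 dB.
compressor: 88 − 20·log₁₀(61.9/4.6) = 88 − 22.58 = 65.42 dB.
server rack: 76 − 20·log₁₀(17.1/5.0) = 76 − 10.68 = 65.32 dB.
Σ 10^(L/10) = 7.028e+07 → L_total = 10·log₁₀(7.028e+07) = 78.47 dB.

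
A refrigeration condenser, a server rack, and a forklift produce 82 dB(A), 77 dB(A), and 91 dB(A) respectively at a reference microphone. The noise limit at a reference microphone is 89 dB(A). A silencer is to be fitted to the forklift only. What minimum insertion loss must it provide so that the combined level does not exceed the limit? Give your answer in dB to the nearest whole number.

3 dB

Everything except the forklift sums to 10^(82/10) + 10^(77/10) = 2.086e+08 in linear terms, 83.19 dB(A).
The limit corresponds to 10^(89/10) = 7.943e+08; subtracting the fixed part leaves 5.857e+08 for the forklift, i.e. 87.68 dB(A).
So the forklift must be reduced from 91 to 87.68 dB(A): IL = 3.32 dB.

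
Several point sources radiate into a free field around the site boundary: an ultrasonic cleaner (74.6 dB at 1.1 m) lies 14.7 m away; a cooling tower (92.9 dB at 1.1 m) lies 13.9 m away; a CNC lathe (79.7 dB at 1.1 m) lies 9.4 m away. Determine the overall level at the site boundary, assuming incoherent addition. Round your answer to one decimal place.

Propagate each source to the receiver with L = L_ref − 20·log₁₀(r/r_ref), then add intensities.
ultrasonic cleaner: 74.6 − 20·log₁₀(14.7/1.1) = 74.6 − 22.52 = 52.08 dB.
cooling tower: 92.9 − 20·log₁₀(13.9/1.1) = 92.9 − 22.03 = 70.87 dB.
CNC lathe: 79.7 − 20·log₁₀(9.4/1.1) = 79.7 − 18.63 = 61.07 dB.
Σ 10^(L/10) = 1.365e+07 → L_total = 10·log₁₀(1.365e+07) = 71.35 dB.

71.4 dB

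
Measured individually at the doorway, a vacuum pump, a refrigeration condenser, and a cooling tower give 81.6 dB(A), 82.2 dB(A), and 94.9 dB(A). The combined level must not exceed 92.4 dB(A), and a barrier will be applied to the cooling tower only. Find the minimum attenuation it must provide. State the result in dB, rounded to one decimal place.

3.4 dB

Fixed contribution from the other sources: Σ 10^(L/10) = 10^(81.6/10) + 10^(82.2/10) = 3.105e+08 (84.92 dB(A)).
To meet 92.4 dB(A) overall, the treated cooling tower may contribute at most 10^(92.4/10) − 3.105e+08 = 1.427e+09, i.e. 91.55 dB(A).
Required insertion loss = 94.9 − 91.55 = 3.35 dB.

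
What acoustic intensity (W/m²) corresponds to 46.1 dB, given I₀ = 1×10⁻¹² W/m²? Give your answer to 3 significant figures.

4.07e-08 W/m²

I/I₀ = 10^(46.1/10) = 4.074e+04, so I = 4.074e+04 × 10⁻¹² W/m².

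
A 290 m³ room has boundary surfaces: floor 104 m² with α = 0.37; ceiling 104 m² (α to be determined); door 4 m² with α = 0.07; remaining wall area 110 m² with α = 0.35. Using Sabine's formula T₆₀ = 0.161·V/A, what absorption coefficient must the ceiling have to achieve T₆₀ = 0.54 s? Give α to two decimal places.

Required total absorption A = 0.161·290/0.54 = 86.46 m².
Absorption from the other surfaces = 104·0.37 + 4·0.07 + 110·0.35 = 77.26 m², so the ceiling must supply 9.20 m² over 104 m².
α = 9.20/104 = 0.088.

0.09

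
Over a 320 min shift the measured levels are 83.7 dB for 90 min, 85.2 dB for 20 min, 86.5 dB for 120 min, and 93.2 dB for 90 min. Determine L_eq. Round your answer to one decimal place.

Weight each interval's intensity by its duration and average over T = 320 min:
Σ tᵢ·10^(Lᵢ/10) = 90·10^(83.7/10) + 20·10^(85.2/10) + 120·10^(86.5/10) + 90·10^(93.2/10) = 2.694e+11.
L_eq = 10·log₁₀(2.694e+11/320) = 89.25 dB.

89.3 dB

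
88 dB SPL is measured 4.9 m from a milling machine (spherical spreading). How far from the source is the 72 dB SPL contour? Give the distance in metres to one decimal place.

30.9 m

The 16.0 dB drop corresponds to a distance ratio of 10^(16.0/20) for a point source.
r₂ = 4.9·10^((88−72)/20) = 4.9·10^(16.0/20) = 30.92 m.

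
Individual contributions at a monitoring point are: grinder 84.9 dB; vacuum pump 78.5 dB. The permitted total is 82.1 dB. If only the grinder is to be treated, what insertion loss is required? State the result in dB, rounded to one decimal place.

5.3 dB

Everything except the grinder sums to 10^(78.5/10) = 7.079e+07 in linear terms, 78.50 dB.
The limit corresponds to 10^(82.1/10) = 1.622e+08; subtracting the fixed part leaves 9.139e+07 for the grinder, i.e. 79.61 dB.
Required insertion loss = 84.9 − 79.61 = 5.29 dB.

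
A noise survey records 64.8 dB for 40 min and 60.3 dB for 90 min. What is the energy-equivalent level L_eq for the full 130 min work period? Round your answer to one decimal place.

62.2 dB

L_eq = 10·log₁₀[(1/T)·Σ tᵢ·10^(Lᵢ/10)] with T = 130 min.
Σ tᵢ·10^(Lᵢ/10) = 40·10^(64.8/10) + 90·10^(60.3/10) = 2.172e+08.
L_eq = 10·log₁₀(2.172e+08/130) = 62.23 dB.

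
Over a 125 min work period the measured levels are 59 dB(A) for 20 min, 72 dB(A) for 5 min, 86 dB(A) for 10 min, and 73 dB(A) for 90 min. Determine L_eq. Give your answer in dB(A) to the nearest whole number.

L_eq = 10·log₁₀[(1/T)·Σ tᵢ·10^(Lᵢ/10)] with T = 125 min.
Σ tᵢ·10^(Lᵢ/10) = 20·10^(59/10) + 5·10^(72/10) + 10·10^(86/10) + 90·10^(73/10) = 5.872e+09.
L_eq = 10·log₁₀(5.872e+09/125) = 76.72 dB(A).

77 dB(A)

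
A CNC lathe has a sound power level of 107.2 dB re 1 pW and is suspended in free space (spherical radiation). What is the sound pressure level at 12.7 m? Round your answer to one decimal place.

The power spreads over a sphere of area 4π·r², so L_p = L_w − 10·log₁₀(4π·r²).
4π·r² = 2027 m², 10·log₁₀ of that is 33.068 dB.
L_p = 107.2 − 33.068 = 74.13 dB.

74.1 dB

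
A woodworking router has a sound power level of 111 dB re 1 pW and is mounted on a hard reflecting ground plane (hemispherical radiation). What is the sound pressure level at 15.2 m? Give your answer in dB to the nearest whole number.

The power spreads over a hemisphere of area 2π·r², so L_p = L_w − 10·log₁₀(2π·r²).
2π·r² = 1452 m², 10·log₁₀ of that is 31.619 dB.
L_p = 111 − 31.619 = 79.38 dB.

79 dB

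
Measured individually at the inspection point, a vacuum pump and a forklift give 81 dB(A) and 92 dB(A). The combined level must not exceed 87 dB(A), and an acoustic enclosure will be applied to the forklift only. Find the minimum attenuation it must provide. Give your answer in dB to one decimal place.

6.3 dB

The untreated sources together contribute 10^(81/10) = 1.259e+08, i.e. 81.00 dB(A).
To meet 87 dB(A) overall, the treated forklift may contribute at most 10^(87/10) − 1.259e+08 = 3.753e+08, i.e. 85.74 dB(A).
Required insertion loss = 92 − 85.74 = 6.26 dB.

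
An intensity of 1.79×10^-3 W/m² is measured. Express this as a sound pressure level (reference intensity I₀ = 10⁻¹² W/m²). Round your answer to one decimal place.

92.5 dB

L = 10·log₁₀(I/I₀) = 10·log₁₀(1.79×10^-3/10⁻¹²) = 10·log₁₀(1.79×10^9).
L = 10·(0.2529 + 9) = 92.53 dB.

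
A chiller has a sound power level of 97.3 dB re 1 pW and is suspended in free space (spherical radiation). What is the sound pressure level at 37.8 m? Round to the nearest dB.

Free-field spherical radiation: L_p = L_w − 10·log₁₀(4π·r²), r = 37.8 m.
4π·r² = 1.796e+04 m², 10·log₁₀ of that is 42.542 dB.
L_p = 97.3 − 42.542 = 54.76 dB.

55 dB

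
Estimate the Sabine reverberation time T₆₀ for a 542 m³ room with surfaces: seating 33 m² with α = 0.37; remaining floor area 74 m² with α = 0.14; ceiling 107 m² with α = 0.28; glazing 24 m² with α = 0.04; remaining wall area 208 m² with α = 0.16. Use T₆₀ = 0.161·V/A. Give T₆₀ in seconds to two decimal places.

1.01 s

Total absorption A = 33·0.37 + 74·0.14 + 107·0.28 + 24·0.04 + 208·0.16 = 86.77 m² sabins.
T₆₀ = 0.161·V/A = 0.161·542/86.77 = 1.006 s.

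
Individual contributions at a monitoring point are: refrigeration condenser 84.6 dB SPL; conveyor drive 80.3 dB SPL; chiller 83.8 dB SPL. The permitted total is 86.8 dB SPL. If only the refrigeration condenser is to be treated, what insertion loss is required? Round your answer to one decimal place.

3.4 dB

Fixed contribution from the other sources: Σ 10^(L/10) = 10^(80.3/10) + 10^(83.8/10) = 3.470e+08 (85.40 dB SPL).
To meet 86.8 dB SPL overall, the treated refrigeration condenser may contribute at most 10^(86.8/10) − 3.470e+08 = 1.316e+08, i.e. 81.19 dB SPL.
So the refrigeration condenser must be reduced from 84.6 to 81.19 dB SPL: IL = 3.41 dB.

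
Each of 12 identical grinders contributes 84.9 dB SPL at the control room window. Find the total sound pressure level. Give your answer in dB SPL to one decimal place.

With 12 equal, uncorrelated contributions the intensity is 12× that of one unit, giving a rise of 10·log₁₀ 12.
L_total = 84.9 + 10·log₁₀(12) = 84.9 + 10.792 = 95.69 dB SPL.

95.7 dB SPL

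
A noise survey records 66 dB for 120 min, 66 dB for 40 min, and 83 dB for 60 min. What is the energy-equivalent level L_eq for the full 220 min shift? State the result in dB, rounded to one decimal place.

77.6 dB

L_eq = 10·log₁₀[(1/T)·Σ tᵢ·10^(Lᵢ/10)] with T = 220 min.
Σ tᵢ·10^(Lᵢ/10) = 120·10^(66/10) + 40·10^(66/10) + 60·10^(83/10) = 1.261e+10.
L_eq = 10·log₁₀(1.261e+10/220) = 77.58 dB.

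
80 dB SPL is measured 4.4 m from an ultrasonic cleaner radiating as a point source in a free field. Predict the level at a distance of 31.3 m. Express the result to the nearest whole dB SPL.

Point-source attenuation: ΔL = 20·log₁₀(r₂/r₁) = 20·log₁₀(31.3/4.4) = 17.042 dB.
L₂ = 80 − 20·log₁₀(31.3/4.4) = 80 − 17.042 = 62.96 dB SPL.

63 dB SPL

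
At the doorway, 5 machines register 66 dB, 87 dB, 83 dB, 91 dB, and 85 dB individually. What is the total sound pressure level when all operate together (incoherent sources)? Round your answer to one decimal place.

For uncorrelated sources the intensities add, so convert each level to linear form, sum, and take 10·log₁₀ of the total.
Σ 10^(L/10) = 10^(66/10) + 10^(87/10) + 10^(83/10) + 10^(91/10) + 10^(85/10) = 2.280e+09.
L_total = 10·log₁₀(2.280e+09) = 93.58 dB.

93.6 dB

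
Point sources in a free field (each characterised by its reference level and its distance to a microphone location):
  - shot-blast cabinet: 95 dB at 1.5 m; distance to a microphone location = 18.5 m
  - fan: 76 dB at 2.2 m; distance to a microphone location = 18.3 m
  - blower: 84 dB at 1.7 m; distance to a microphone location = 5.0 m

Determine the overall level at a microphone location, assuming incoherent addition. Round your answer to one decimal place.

Propagate each source to the receiver with L = L_ref − 20·log₁₀(r/r_ref), then add intensities.
shot-blast cabinet: 95 − 20·log₁₀(18.5/1.5) = 95 − 21.82 = 73.18 dB.
fan: 76 − 20·log₁₀(18.3/2.2) = 76 − 18.40 = 57.60 dB.
blower: 84 − 20·log₁₀(5.0/1.7) = 84 − 9.37 = 74.63 dB.
Σ 10^(L/10) = 5.040e+07 → L_total = 10·log₁₀(5.040e+07) = 77.02 dB.

77.0 dB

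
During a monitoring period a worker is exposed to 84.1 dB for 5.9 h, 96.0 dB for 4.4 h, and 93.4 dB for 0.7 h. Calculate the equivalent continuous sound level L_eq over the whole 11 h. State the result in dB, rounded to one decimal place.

Weight each interval's intensity by its duration and average over T = 11 h:
Σ tᵢ·10^(Lᵢ/10) = 5.9·10^(84.1/10) + 4.4·10^(96.0/10) + 0.7·10^(93.4/10) = 2.056e+10.
L_eq = 10·log₁₀(2.056e+10/11) = 92.72 dB.

92.7 dB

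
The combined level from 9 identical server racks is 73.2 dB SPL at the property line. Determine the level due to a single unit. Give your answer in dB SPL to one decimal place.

9 equal contributions raise the level by 10·log₁₀ 9 = 9.542 dB, so each unit alone gives 73.2 − 9.542.

63.7 dB SPL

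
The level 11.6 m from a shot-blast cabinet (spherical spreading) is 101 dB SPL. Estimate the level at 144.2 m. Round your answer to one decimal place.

79.1 dB SPL

Point-source attenuation: ΔL = 20·log₁₀(r₂/r₁) = 20·log₁₀(144.2/11.6) = 21.890 dB.
L₂ = 101 − 20·log₁₀(144.2/11.6) = 101 − 21.890 = 79.11 dB SPL.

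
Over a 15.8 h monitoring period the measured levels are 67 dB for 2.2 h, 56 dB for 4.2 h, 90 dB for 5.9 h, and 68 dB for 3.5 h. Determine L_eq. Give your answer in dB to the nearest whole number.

86 dB

L_eq = 10·log₁₀[(1/T)·Σ tᵢ·10^(Lᵢ/10)] with T = 15.8 h.
Σ tᵢ·10^(Lᵢ/10) = 2.2·10^(67/10) + 4.2·10^(56/10) + 5.9·10^(90/10) + 3.5·10^(68/10) = 5.935e+09.
L_eq = 10·log₁₀(5.935e+09/15.8) = 85.75 dB.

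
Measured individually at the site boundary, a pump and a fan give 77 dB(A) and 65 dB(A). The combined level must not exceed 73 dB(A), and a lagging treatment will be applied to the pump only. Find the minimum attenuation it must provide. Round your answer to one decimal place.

Fixed contribution from the other source: Σ 10^(L/10) = 10^(65/10) = 3.162e+06 (65.00 dB(A)).
To meet 73 dB(A) overall, the treated pump may contribute at most 10^(73/10) − 3.162e+06 = 1.679e+07, i.e. 72.25 dB(A).
Required insertion loss = 77 − 72.25 = 4.75 dB.

4.7 dB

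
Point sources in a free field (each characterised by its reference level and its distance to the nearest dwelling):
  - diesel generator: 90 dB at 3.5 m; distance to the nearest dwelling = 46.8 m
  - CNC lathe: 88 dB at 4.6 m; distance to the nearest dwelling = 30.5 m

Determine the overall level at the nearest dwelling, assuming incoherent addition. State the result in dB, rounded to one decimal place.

73.0 dB

Propagate each source to the receiver with L = L_ref − 20·log₁₀(r/r_ref), then add intensities.
diesel generator: 90 − 20·log₁₀(46.8/3.5) = 90 − 22.52 = 67.48 dB.
CNC lathe: 88 − 20·log₁₀(30.5/4.6) = 88 − 16.43 = 71.57 dB.
Σ 10^(L/10) = 1.995e+07 → L_total = 10·log₁₀(1.995e+07) = 73.00 dB.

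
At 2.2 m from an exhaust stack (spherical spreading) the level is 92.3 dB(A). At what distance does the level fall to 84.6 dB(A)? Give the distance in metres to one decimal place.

Point-source spreading drops the level by 20·log₁₀(r₂/r₁); inverting, r₂/r₁ = 10^(ΔL/20).
r₂ = 2.2·10^((92.3−84.6)/20) = 2.2·10^(7.7/20) = 5.34 m.

5.3 m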